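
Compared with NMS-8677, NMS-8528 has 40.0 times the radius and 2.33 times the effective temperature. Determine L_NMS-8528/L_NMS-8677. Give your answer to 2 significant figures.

4.7×10^4

From the Stefan–Boltzmann law, L ∝ R²T⁴, so
L_NMS-8528/L_NMS-8677 = (R_NMS-8528/R_NMS-8677)² (T_NMS-8528/T_NMS-8677)⁴ = (40.0)² × (2.33)⁴ = 1600 × 29.47 = 4.716×10^4.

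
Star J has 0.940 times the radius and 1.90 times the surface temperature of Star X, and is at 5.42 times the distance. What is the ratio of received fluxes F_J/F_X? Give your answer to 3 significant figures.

L_J/L_X = (R_J/R_X)²(T_J/T_X)⁴ = (0.940)² × (1.90)⁴ = 11.52.
F_J/F_X = (L_J/L_X)/(d_J/d_X)² = 11.52 / (5.42)² = 0.3920.

0.392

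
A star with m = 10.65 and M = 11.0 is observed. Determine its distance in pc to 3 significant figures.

8.51 pc

m − M = 5 log₁₀(d/10 pc)
10.65 − (11.0) = -0.35 = 5 log₁₀(d/10)
d = 10 × 10^(-0.35/5) = 10 × 10^-0.070 = 8.511 pc.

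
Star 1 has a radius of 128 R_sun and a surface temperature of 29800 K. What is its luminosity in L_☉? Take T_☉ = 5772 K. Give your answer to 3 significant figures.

1.16×10^7 L_☉

L/L_☉ = (R/R_☉)² (T/T_☉)⁴ = (128)² × (29800/5772)⁴
       = 1.638×10^4 × (5.163)⁴ = 1.638×10^4 × 710.5 = 1.164×10^7.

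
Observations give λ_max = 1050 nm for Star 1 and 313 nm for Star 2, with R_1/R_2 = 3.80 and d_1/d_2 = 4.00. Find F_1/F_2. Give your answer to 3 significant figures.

Wien's law: T_1/T_2 = λ_2/λ_1 = 313/1050 = 0.2981.
L_1/L_2 = (R_1/R_2)²(T_1/T_2)⁴ = (3.80)²(0.2981)⁴ = 0.1140.
F_1/F_2 = (L_1/L_2)/(d_1/d_2)² = 0.1140/(4.00)² = 0.007126.

0.00713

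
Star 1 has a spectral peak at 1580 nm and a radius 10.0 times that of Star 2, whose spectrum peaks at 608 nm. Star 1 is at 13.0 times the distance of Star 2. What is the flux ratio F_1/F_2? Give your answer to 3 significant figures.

Wien's law: T_1/T_2 = λ_2/λ_1 = 608/1580 = 0.3848.
L_1/L_2 = (R_1/R_2)²(T_1/T_2)⁴ = (10.0)²(0.3848)⁴ = 2.193.
F_1/F_2 = (L_1/L_2)/(d_1/d_2)² = 2.193/(13.0)² = 0.01297.

0.0130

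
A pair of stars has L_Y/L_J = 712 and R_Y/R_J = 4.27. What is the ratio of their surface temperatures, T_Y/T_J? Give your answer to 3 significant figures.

2.50

L ∝ R²T⁴ gives T ∝ (L/R²)^(1/4), so
T_Y/T_J = (712 / 4.27²)^(1/4) = (39.05)^(1/4) = 2.500.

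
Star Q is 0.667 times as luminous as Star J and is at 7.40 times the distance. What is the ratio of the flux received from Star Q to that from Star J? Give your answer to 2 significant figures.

F = L/(4πd²), so F_Q/F_J = (L_Q/L_J) / (d_Q/d_J)²
= 0.667 / (7.40)² = 0.667 / 54.76 = 0.01218.

0.012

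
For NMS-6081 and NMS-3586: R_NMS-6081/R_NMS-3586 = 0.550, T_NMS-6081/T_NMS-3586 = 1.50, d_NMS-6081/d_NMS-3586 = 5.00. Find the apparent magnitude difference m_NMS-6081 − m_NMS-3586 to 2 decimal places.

L_NMS-6081/L_NMS-3586 = (0.550)²(1.50)⁴ = 1.531.
F_NMS-6081/F_NMS-3586 = (L_NMS-6081/L_NMS-3586)/(d_NMS-6081/d_NMS-3586)² = 1.531/25.00 = 0.06126.
m_NMS-6081 − m_NMS-3586 = −2.5 log₁₀(0.06126) = 3.03.

3.03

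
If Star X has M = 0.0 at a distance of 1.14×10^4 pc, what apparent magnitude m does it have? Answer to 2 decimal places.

m = M + 5 log₁₀(d/10 pc) = 0.0 + 5 log₁₀(1.14×10^4/10)
  = 0.0 + 5 × 3.057 = 0.0 + 15.28 = 15.28.

15.28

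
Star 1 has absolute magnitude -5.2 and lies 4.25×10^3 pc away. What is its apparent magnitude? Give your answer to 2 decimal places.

m = M + 5 log₁₀(d/10 pc) = -5.2 + 5 log₁₀(4.25×10^3/10)
  = -5.2 + 5 × 2.628 = -5.2 + 13.14 = 7.94.

7.94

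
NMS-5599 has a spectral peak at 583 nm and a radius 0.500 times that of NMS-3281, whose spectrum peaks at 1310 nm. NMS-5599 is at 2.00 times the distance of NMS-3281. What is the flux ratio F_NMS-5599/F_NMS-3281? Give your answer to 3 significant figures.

1.59

Wien's law: T_NMS-5599/T_NMS-3281 = λ_NMS-3281/λ_NMS-5599 = 1310/583 = 2.247.
L_NMS-5599/L_NMS-3281 = (R_NMS-5599/R_NMS-3281)²(T_NMS-5599/T_NMS-3281)⁴ = (0.500)²(2.247)⁴ = 6.373.
F_NMS-5599/F_NMS-3281 = (L_NMS-5599/L_NMS-3281)/(d_NMS-5599/d_NMS-3281)² = 6.373/(2.00)² = 1.593.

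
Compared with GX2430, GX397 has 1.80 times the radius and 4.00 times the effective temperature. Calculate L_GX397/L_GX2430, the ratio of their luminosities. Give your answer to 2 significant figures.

8.3×10^2

From the Stefan–Boltzmann law, L ∝ R²T⁴, so
L_GX397/L_GX2430 = (R_GX397/R_GX2430)² (T_GX397/T_GX2430)⁴ = (1.80)² × (4.00)⁴ = 3.240 × 256.0 = 829.4.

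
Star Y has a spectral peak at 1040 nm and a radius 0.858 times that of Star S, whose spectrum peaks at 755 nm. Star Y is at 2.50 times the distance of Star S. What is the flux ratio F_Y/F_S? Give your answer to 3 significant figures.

0.0327

Wien's law: T_Y/T_S = λ_S/λ_Y = 755/1040 = 0.7260.
L_Y/L_S = (R_Y/R_S)²(T_Y/T_S)⁴ = (0.858)²(0.7260)⁴ = 0.2045.
F_Y/F_S = (L_Y/L_S)/(d_Y/d_S)² = 0.2045/(2.50)² = 0.03272.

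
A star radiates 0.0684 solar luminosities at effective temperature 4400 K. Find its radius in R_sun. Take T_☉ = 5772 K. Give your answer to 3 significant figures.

0.450 R_sun

R/R_☉ = √(L/L_☉) / (T/T_☉)² = √(0.0684) / (0.7623)²
       = 0.2615 / 0.5811 = 0.4501.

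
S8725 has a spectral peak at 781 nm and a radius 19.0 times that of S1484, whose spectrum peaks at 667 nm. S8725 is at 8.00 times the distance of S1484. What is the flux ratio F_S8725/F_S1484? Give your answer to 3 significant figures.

Wien's law: T_S8725/T_S1484 = λ_S1484/λ_S8725 = 667/781 = 0.8540.
L_S8725/L_S1484 = (R_S8725/R_S1484)²(T_S8725/T_S1484)⁴ = (19.0)²(0.8540)⁴ = 192.0.
F_S8725/F_S1484 = (L_S8725/L_S1484)/(d_S8725/d_S1484)² = 192.0/(8.00)² = 3.001.

3.00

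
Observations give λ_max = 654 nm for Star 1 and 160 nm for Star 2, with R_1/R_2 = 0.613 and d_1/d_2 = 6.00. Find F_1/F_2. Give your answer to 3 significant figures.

3.74×10^-5

Wien's law: T_1/T_2 = λ_2/λ_1 = 160/654 = 0.2446.
L_1/L_2 = (R_1/R_2)²(T_1/T_2)⁴ = (0.613)²(0.2446)⁴ = 0.001346.
F_1/F_2 = (L_1/L_2)/(d_1/d_2)² = 0.001346/(6.00)² = 3.739×10^-5.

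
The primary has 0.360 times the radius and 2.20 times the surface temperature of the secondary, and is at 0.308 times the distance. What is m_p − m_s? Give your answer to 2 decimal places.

L_p/L_s = (0.360)²(2.20)⁴ = 3.036.
F_p/F_s = (L_p/L_s)/(d_p/d_s)² = 3.036/0.09486 = 32.00.
m_p − m_s = −2.5 log₁₀(32.00) = -3.76.

-3.76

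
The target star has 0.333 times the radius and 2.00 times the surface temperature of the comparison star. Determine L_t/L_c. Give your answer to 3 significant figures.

From the Stefan–Boltzmann law, L ∝ R²T⁴, so
L_t/L_c = (R_t/R_c)² (T_t/T_c)⁴ = (0.333)² × (2.00)⁴ = 0.1109 × 16.00 = 1.774.

1.77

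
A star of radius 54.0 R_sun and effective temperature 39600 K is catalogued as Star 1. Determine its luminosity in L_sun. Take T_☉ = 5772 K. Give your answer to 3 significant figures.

L/L_☉ = (R/R_☉)² (T/T_☉)⁴ = (54.0)² × (39600/5772)⁴
       = 2916 × (6.861)⁴ = 2916 × 2216 = 6.460×10^6.

6.46×10^6 L_sun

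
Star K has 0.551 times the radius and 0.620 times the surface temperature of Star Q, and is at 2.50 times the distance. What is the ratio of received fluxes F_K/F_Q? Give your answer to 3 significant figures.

0.00718

L_K/L_Q = (R_K/R_Q)²(T_K/T_Q)⁴ = (0.551)² × (0.620)⁴ = 0.04486.
F_K/F_Q = (L_K/L_Q)/(d_K/d_Q)² = 0.04486 / (2.50)² = 0.007178.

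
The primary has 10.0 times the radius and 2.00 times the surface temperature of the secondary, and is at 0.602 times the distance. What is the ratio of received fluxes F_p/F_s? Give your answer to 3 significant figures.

4.41×10^3

L_p/L_s = (R_p/R_s)²(T_p/T_s)⁴ = (10.0)² × (2.00)⁴ = 1600.
F_p/F_s = (L_p/L_s)/(d_p/d_s)² = 1600 / (0.602)² = 4415.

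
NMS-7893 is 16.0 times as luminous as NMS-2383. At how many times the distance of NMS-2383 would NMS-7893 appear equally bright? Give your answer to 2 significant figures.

4.0

Equal flux requires L_NMS-7893/d_NMS-7893² = L_NMS-2383/d_NMS-2383², so d_NMS-7893/d_NMS-2383 = √(L_NMS-7893/L_NMS-2383)
= √(16.0) = 4.000.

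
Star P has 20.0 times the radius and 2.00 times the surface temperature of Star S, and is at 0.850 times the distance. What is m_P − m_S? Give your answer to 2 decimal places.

L_P/L_S = (20.0)²(2.00)⁴ = 6400.
F_P/F_S = (L_P/L_S)/(d_P/d_S)² = 6400/0.7225 = 8858.
m_P − m_S = −2.5 log₁₀(8858) = -9.87.

-9.87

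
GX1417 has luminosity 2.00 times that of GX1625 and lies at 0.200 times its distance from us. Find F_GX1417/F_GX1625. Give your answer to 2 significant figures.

F = L/(4πd²), so F_GX1417/F_GX1625 = (L_GX1417/L_GX1625) / (d_GX1417/d_GX1625)²
= 2.00 / (0.200)² = 2.00 / 0.04000 = 50.00.

50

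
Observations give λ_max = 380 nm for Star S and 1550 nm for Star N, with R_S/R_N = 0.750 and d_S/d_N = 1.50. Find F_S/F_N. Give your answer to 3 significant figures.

69.2

Wien's law: T_S/T_N = λ_N/λ_S = 1550/380 = 4.079.
L_S/L_N = (R_S/R_N)²(T_S/T_N)⁴ = (0.750)²(4.079)⁴ = 155.7.
F_S/F_N = (L_S/L_N)/(d_S/d_N)² = 155.7/(1.50)² = 69.20.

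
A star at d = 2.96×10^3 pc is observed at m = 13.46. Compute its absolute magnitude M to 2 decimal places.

M = m − 5 log₁₀(d/10 pc) = 13.46 − 5 log₁₀(2.96×10^3/10)
  = 13.46 − 5 × 2.471 = 13.46 − 12.36 = 1.10.

1.10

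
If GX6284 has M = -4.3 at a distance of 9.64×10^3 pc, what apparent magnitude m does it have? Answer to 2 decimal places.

m = M + 5 log₁₀(d/10 pc) = -4.3 + 5 log₁₀(9.64×10^3/10)
  = -4.3 + 5 × 2.984 = -4.3 + 14.92 = 10.62.

10.62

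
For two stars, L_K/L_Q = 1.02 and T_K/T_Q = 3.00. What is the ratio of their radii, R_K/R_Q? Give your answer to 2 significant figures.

L ∝ R²T⁴ gives R ∝ √L / T², so
R_K/R_Q = √(1.02) / (3.00)² = 1.010 / 9.000 = 0.1122.

0.11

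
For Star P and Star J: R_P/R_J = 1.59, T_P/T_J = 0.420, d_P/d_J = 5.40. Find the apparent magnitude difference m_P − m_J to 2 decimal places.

6.42

L_P/L_J = (1.59)²(0.420)⁴ = 0.07867.
F_P/F_J = (L_P/L_J)/(d_P/d_J)² = 0.07867/29.16 = 0.002698.
m_P − m_J = −2.5 log₁₀(0.002698) = 6.42.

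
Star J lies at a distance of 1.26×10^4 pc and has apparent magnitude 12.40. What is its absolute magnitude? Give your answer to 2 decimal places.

M = m − 5 log₁₀(d/10 pc) = 12.40 − 5 log₁₀(1.26×10^4/10)
  = 12.40 − 5 × 3.100 = 12.40 − 15.50 = -3.10.

-3.10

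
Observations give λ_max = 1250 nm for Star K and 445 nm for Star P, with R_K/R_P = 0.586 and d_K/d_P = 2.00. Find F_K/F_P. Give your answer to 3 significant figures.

Wien's law: T_K/T_P = λ_P/λ_K = 445/1250 = 0.3560.
L_K/L_P = (R_K/R_P)²(T_K/T_P)⁴ = (0.586)²(0.3560)⁴ = 0.005516.
F_K/F_P = (L_K/L_P)/(d_K/d_P)² = 0.005516/(2.00)² = 0.001379.

0.00138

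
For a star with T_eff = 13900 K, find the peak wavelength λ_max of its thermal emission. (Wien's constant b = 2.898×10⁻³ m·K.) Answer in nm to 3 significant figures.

λ_max = b/T = 2.898×10⁻³ / 13900 = 2.08×10^-7 m = 208.5 nm.

208 nm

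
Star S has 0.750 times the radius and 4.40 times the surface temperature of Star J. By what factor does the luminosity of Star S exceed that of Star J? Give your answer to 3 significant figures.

From the Stefan–Boltzmann law, L ∝ R²T⁴, so
L_S/L_J = (R_S/R_J)² (T_S/T_J)⁴ = (0.750)² × (4.40)⁴ = 0.5625 × 374.8 = 210.8.

211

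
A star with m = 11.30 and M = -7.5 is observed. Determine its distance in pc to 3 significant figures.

m − M = 5 log₁₀(d/10 pc)
11.30 − (-7.5) = 18.80 = 5 log₁₀(d/10)
d = 10 × 10^(18.80/5) = 10 × 10^3.760 = 5.754×10^4 pc.

5.75×10^4 pc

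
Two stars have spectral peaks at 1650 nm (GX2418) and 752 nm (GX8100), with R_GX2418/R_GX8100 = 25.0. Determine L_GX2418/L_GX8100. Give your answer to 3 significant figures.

27.0

Wien's law gives T ∝ 1/λ_max, so T_GX2418/T_GX8100 = λ_GX8100/λ_GX2418 = 752/1650 = 0.4558.
Then L ∝ R²T⁴ gives L_GX2418/L_GX8100 = (25.0)² × (0.4558)⁴ = 625.0 × 0.04315 = 26.97.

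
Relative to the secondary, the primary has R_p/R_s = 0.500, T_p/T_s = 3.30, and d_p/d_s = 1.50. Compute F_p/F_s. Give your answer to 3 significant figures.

L_p/L_s = (R_p/R_s)²(T_p/T_s)⁴ = (0.500)² × (3.30)⁴ = 29.65.
F_p/F_s = (L_p/L_s)/(d_p/d_s)² = 29.65 / (1.50)² = 13.18.

13.2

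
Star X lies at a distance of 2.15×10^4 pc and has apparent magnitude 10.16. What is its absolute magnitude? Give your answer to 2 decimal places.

-6.50

M = m − 5 log₁₀(d/10 pc) = 10.16 − 5 log₁₀(2.15×10^4/10)
  = 10.16 − 5 × 3.332 = 10.16 − 16.66 = -6.50.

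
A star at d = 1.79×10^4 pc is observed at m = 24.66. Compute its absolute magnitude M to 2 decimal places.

M = m − 5 log₁₀(d/10 pc) = 24.66 − 5 log₁₀(1.79×10^4/10)
  = 24.66 − 5 × 3.253 = 24.66 − 16.26 = 8.40.

8.40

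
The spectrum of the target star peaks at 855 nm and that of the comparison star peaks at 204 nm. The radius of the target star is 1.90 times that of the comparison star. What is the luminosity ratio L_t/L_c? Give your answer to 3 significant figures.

Wien's law gives T ∝ 1/λ_max, so T_t/T_c = λ_c/λ_t = 204/855 = 0.2386.
Then L ∝ R²T⁴ gives L_t/L_c = (1.90)² × (0.2386)⁴ = 3.610 × 0.003241 = 0.01170.

0.0117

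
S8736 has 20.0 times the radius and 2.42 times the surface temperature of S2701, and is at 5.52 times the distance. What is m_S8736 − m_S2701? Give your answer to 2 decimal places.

L_S8736/L_S2701 = (20.0)²(2.42)⁴ = 1.372×10^4.
F_S8736/F_S2701 = (L_S8736/L_S2701)/(d_S8736/d_S2701)² = 1.372×10^4/30.47 = 450.2.
m_S8736 − m_S2701 = −2.5 log₁₀(450.2) = -6.63.

-6.63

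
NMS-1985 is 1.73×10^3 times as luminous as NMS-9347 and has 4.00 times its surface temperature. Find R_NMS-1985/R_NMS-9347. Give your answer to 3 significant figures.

2.60

L ∝ R²T⁴ gives R ∝ √L / T², so
R_NMS-1985/R_NMS-9347 = √(1.73×10^3) / (4.00)² = 41.59 / 16.00 = 2.600.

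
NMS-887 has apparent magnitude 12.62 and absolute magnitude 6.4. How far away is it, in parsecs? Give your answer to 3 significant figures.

m − M = 5 log₁₀(d/10 pc)
12.62 − (6.4) = 6.22 = 5 log₁₀(d/10)
d = 10 × 10^(6.22/5) = 10 × 10^1.244 = 175.4 pc.

175 pc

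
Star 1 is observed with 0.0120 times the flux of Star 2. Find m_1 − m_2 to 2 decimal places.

4.80

m_1 − m_2 = −2.5 log₁₀(F_1/F_2) = −2.5 log₁₀(0.0120) = −2.5 × (-1.921) = 4.802.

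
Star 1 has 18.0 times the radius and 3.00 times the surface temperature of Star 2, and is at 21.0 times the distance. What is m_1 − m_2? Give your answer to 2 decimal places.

L_1/L_2 = (18.0)²(3.00)⁴ = 2.624×10^4.
F_1/F_2 = (L_1/L_2)/(d_1/d_2)² = 2.624×10^4/441.0 = 59.51.
m_1 − m_2 = −2.5 log₁₀(59.51) = -4.44.

-4.44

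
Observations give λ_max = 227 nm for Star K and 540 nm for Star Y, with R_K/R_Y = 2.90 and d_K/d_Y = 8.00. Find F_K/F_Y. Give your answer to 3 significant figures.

4.21

Wien's law: T_K/T_Y = λ_Y/λ_K = 540/227 = 2.379.
L_K/L_Y = (R_K/R_Y)²(T_K/T_Y)⁴ = (2.90)²(2.379)⁴ = 269.3.
F_K/F_Y = (L_K/L_Y)/(d_K/d_Y)² = 269.3/(8.00)² = 4.208.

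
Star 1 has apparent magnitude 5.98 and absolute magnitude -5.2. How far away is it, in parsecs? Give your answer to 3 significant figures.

1.72×10^3 pc

m − M = 5 log₁₀(d/10 pc)
5.98 − (-5.2) = 11.18 = 5 log₁₀(d/10)
d = 10 × 10^(11.18/5) = 10 × 10^2.236 = 1722 pc.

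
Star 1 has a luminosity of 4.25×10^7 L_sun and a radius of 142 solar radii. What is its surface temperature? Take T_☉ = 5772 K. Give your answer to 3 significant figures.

T/T_☉ = (L/L_☉)^(1/4) / (R/R_☉)^(1/2)
T = 5772 × (4.25×10^7)^(1/4) / √(142) = 5772 × 80.74 / 11.92 = 3.911×10^4 K.

3.91×10^4 K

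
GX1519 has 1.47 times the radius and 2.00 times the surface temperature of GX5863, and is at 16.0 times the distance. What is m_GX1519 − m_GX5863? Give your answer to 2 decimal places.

2.17

L_GX1519/L_GX5863 = (1.47)²(2.00)⁴ = 34.57.
F_GX1519/F_GX5863 = (L_GX1519/L_GX5863)/(d_GX1519/d_GX5863)² = 34.57/256.0 = 0.1351.
m_GX1519 − m_GX5863 = −2.5 log₁₀(0.1351) = 2.17.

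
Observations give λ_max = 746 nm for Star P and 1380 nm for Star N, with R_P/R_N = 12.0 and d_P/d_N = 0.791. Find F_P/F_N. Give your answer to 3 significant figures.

2.70×10^3

Wien's law: T_P/T_N = λ_N/λ_P = 1380/746 = 1.850.
L_P/L_N = (R_P/R_N)²(T_P/T_N)⁴ = (12.0)²(1.850)⁴ = 1686.
F_P/F_N = (L_P/L_N)/(d_P/d_N)² = 1686/(0.791)² = 2695.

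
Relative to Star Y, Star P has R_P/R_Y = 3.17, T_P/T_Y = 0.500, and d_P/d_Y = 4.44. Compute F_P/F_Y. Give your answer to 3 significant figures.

0.0319

L_P/L_Y = (R_P/R_Y)²(T_P/T_Y)⁴ = (3.17)² × (0.500)⁴ = 0.6281.
F_P/F_Y = (L_P/L_Y)/(d_P/d_Y)² = 0.6281 / (4.44)² = 0.03186.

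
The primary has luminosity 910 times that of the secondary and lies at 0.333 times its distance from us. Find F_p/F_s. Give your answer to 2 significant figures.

F = L/(4πd²), so F_p/F_s = (L_p/L_s) / (d_p/d_s)²
= 910 / (0.333)² = 910 / 0.1109 = 8206.

8.2×10^3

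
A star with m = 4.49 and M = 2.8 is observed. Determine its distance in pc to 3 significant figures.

m − M = 5 log₁₀(d/10 pc)
4.49 − (2.8) = 1.69 = 5 log₁₀(d/10)
d = 10 × 10^(1.69/5) = 10 × 10^0.338 = 21.78 pc.

21.8 pc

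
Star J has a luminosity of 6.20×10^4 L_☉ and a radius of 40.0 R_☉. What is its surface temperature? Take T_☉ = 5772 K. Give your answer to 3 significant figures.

T/T_☉ = (L/L_☉)^(1/4) / (R/R_☉)^(1/2)
T = 5772 × (6.20×10^4)^(1/4) / √(40.0) = 5772 × 15.78 / 6.325 = 1.440×10^4 K.

1.44×10^4 K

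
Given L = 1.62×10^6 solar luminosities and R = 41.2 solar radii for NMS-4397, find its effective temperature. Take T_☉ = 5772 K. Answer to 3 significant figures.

T/T_☉ = (L/L_☉)^(1/4) / (R/R_☉)^(1/2)
T = 5772 × (1.62×10^6)^(1/4) / √(41.2) = 5772 × 35.68 / 6.419 = 3.208×10^4 K.

3.21×10^4 K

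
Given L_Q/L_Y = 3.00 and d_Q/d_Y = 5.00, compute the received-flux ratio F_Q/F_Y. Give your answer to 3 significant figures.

0.120

F = L/(4πd²), so F_Q/F_Y = (L_Q/L_Y) / (d_Q/d_Y)²
= 3.00 / (5.00)² = 3.00 / 25.00 = 0.1200.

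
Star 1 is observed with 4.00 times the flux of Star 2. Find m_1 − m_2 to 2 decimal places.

-1.51

m_1 − m_2 = −2.5 log₁₀(F_1/F_2) = −2.5 log₁₀(4.00) = −2.5 × (0.602) = -1.505.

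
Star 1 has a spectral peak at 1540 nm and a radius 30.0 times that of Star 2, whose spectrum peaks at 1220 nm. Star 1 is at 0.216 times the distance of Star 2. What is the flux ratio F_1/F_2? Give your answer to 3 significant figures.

7.60×10^3

Wien's law: T_1/T_2 = λ_2/λ_1 = 1220/1540 = 0.7922.
L_1/L_2 = (R_1/R_2)²(T_1/T_2)⁴ = (30.0)²(0.7922)⁴ = 354.5.
F_1/F_2 = (L_1/L_2)/(d_1/d_2)² = 354.5/(0.216)² = 7598.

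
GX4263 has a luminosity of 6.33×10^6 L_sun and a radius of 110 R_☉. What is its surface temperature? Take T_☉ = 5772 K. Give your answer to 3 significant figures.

2.76×10^4 K

T/T_☉ = (L/L_☉)^(1/4) / (R/R_☉)^(1/2)
T = 5772 × (6.33×10^6)^(1/4) / √(110) = 5772 × 50.16 / 10.49 = 2.760×10^4 K.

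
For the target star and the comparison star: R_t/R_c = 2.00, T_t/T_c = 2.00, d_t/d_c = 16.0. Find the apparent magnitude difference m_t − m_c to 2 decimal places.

1.51

L_t/L_c = (2.00)²(2.00)⁴ = 64.00.
F_t/F_c = (L_t/L_c)/(d_t/d_c)² = 64.00/256.0 = 0.2500.
m_t − m_c = −2.5 log₁₀(0.2500) = 1.51.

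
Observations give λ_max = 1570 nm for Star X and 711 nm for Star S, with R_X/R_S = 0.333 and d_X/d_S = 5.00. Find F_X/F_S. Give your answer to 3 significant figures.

Wien's law: T_X/T_S = λ_S/λ_X = 711/1570 = 0.4529.
L_X/L_S = (R_X/R_S)²(T_X/T_S)⁴ = (0.333)²(0.4529)⁴ = 0.004664.
F_X/F_S = (L_X/L_S)/(d_X/d_S)² = 0.004664/(5.00)² = 1.866×10^-4.

1.87×10^-4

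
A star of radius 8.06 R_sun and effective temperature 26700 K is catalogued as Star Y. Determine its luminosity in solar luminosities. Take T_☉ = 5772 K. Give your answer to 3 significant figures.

L/L_☉ = (R/R_☉)² (T/T_☉)⁴ = (8.06)² × (26700/5772)⁴
       = 64.96 × (4.626)⁴ = 64.96 × 457.9 = 2.974×10^4.

2.97×10^4 solar luminosities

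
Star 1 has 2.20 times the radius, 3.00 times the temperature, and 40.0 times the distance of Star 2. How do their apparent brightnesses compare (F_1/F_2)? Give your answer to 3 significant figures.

0.245

L_1/L_2 = (R_1/R_2)²(T_1/T_2)⁴ = (2.20)² × (3.00)⁴ = 392.0.
F_1/F_2 = (L_1/L_2)/(d_1/d_2)² = 392.0 / (40.0)² = 0.2450.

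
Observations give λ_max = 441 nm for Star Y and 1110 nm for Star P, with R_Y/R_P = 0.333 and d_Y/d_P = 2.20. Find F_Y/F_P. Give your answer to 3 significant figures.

Wien's law: T_Y/T_P = λ_P/λ_Y = 1110/441 = 2.517.
L_Y/L_P = (R_Y/R_P)²(T_Y/T_P)⁴ = (0.333)²(2.517)⁴ = 4.451.
F_Y/F_P = (L_Y/L_P)/(d_Y/d_P)² = 4.451/(2.20)² = 0.9196.

0.920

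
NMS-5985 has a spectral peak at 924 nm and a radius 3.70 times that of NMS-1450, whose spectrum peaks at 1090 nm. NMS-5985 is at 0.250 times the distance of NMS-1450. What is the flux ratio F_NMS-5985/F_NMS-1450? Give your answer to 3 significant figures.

Wien's law: T_NMS-5985/T_NMS-1450 = λ_NMS-1450/λ_NMS-5985 = 1090/924 = 1.180.
L_NMS-5985/L_NMS-1450 = (R_NMS-5985/R_NMS-1450)²(T_NMS-5985/T_NMS-1450)⁴ = (3.70)²(1.180)⁴ = 26.51.
F_NMS-5985/F_NMS-1450 = (L_NMS-5985/L_NMS-1450)/(d_NMS-5985/d_NMS-1450)² = 26.51/(0.250)² = 424.2.

424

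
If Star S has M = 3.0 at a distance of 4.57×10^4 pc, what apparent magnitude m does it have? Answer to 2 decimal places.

21.30

m = M + 5 log₁₀(d/10 pc) = 3.0 + 5 log₁₀(4.57×10^4/10)
  = 3.0 + 5 × 3.660 = 3.0 + 18.30 = 21.30.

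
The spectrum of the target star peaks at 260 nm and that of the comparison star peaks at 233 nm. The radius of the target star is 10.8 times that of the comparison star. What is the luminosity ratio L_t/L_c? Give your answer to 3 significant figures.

75.2

Wien's law gives T ∝ 1/λ_max, so T_t/T_c = λ_c/λ_t = 233/260 = 0.8962.
Then L ∝ R²T⁴ gives L_t/L_c = (10.8)² × (0.8962)⁴ = 116.6 × 0.6450 = 75.23.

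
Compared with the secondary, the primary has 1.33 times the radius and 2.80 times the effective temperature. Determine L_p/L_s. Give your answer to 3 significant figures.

From the Stefan–Boltzmann law, L ∝ R²T⁴, so
L_p/L_s = (R_p/R_s)² (T_p/T_s)⁴ = (1.33)² × (2.80)⁴ = 1.769 × 61.47 = 108.7.

109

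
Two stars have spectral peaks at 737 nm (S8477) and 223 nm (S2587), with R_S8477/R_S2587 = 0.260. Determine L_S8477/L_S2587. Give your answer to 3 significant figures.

5.67×10^-4

Wien's law gives T ∝ 1/λ_max, so T_S8477/T_S2587 = λ_S2587/λ_S8477 = 223/737 = 0.3026.
Then L ∝ R²T⁴ gives L_S8477/L_S2587 = (0.260)² × (0.3026)⁴ = 0.06760 × 0.008382 = 5.666×10^-4.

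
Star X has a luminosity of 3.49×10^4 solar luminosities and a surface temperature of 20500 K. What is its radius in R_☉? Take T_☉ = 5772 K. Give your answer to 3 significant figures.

14.8 R_☉

R/R_☉ = √(L/L_☉) / (T/T_☉)² = √(3.49×10^4) / (3.552)²
       = 186.8 / 12.61 = 14.81.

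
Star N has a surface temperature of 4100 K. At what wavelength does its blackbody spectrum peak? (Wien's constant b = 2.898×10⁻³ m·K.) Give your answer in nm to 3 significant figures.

λ_max = b/T = 2.898×10⁻³ / 4100 = 7.07×10^-7 m = 706.8 nm.

707 nm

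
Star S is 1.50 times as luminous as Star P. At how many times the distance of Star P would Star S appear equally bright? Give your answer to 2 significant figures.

1.2

Equal flux requires L_S/d_S² = L_P/d_P², so d_S/d_P = √(L_S/L_P)
= √(1.50) = 1.225.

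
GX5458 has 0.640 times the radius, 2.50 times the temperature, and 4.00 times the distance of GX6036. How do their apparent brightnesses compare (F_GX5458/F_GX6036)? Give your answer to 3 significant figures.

1.00

L_GX5458/L_GX6036 = (R_GX5458/R_GX6036)²(T_GX5458/T_GX6036)⁴ = (0.640)² × (2.50)⁴ = 16.00.
F_GX5458/F_GX6036 = (L_GX5458/L_GX6036)/(d_GX5458/d_GX6036)² = 16.00 / (4.00)² = 1.000.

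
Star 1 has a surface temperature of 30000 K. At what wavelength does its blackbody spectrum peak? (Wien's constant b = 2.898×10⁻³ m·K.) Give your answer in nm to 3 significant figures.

96.6 nm

λ_max = b/T = 2.898×10⁻³ / 30000 = 9.66×10^-8 m = 96.60 nm.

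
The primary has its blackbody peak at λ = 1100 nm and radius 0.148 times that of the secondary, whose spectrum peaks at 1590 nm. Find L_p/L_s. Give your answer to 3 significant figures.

Wien's law gives T ∝ 1/λ_max, so T_p/T_s = λ_s/λ_p = 1590/1100 = 1.445.
Then L ∝ R²T⁴ gives L_p/L_s = (0.148)² × (1.445)⁴ = 0.02190 × 4.365 = 0.09562.

0.0956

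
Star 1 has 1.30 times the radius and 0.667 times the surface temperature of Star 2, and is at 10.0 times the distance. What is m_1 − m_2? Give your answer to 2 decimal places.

6.19

L_1/L_2 = (1.30)²(0.667)⁴ = 0.3345.
F_1/F_2 = (L_1/L_2)/(d_1/d_2)² = 0.3345/100.0 = 0.003345.
m_1 − m_2 = −2.5 log₁₀(0.003345) = 6.19.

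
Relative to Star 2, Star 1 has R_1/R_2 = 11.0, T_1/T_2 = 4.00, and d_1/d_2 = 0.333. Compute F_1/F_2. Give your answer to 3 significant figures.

L_1/L_2 = (R_1/R_2)²(T_1/T_2)⁴ = (11.0)² × (4.00)⁴ = 3.098×10^4.
F_1/F_2 = (L_1/L_2)/(d_1/d_2)² = 3.098×10^4 / (0.333)² = 2.793×10^5.

2.79×10^5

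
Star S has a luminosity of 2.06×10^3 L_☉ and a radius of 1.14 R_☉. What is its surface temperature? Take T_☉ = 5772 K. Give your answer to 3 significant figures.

T/T_☉ = (L/L_☉)^(1/4) / (R/R_☉)^(1/2)
T = 5772 × (2.06×10^3)^(1/4) / √(1.14) = 5772 × 6.737 / 1.068 = 3.642×10^4 K.

3.64×10^4 K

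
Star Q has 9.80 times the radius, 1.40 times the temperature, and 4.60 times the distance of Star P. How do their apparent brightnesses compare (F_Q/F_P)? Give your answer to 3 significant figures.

L_Q/L_P = (R_Q/R_P)²(T_Q/T_P)⁴ = (9.80)² × (1.40)⁴ = 368.9.
F_Q/F_P = (L_Q/L_P)/(d_Q/d_P)² = 368.9 / (4.60)² = 17.44.

17.4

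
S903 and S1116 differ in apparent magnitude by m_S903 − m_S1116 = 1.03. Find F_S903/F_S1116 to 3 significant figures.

0.387

F_S903/F_S1116 = 10^(−(m_S903 − m_S1116)/2.5) = 10^(-1.03/2.5) = 10^-0.412 = 0.3873.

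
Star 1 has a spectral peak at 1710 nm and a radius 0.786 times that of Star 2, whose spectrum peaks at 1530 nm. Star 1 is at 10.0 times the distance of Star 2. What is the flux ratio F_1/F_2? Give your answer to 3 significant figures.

Wien's law: T_1/T_2 = λ_2/λ_1 = 1530/1710 = 0.8947.
L_1/L_2 = (R_1/R_2)²(T_1/T_2)⁴ = (0.786)²(0.8947)⁴ = 0.3959.
F_1/F_2 = (L_1/L_2)/(d_1/d_2)² = 0.3959/(10.0)² = 0.003959.

0.00396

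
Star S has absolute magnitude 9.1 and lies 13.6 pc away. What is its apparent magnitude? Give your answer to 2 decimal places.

9.77

m = M + 5 log₁₀(d/10 pc) = 9.1 + 5 log₁₀(13.6/10)
  = 9.1 + 5 × 0.134 = 9.1 + 0.67 = 9.77.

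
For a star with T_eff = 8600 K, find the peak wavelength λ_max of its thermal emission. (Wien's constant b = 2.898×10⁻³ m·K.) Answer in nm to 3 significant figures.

λ_max = b/T = 2.898×10⁻³ / 8600 = 3.37×10^-7 m = 337.0 nm.

337 nm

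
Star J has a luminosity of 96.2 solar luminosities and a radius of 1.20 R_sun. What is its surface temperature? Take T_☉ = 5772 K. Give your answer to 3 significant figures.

T/T_☉ = (L/L_☉)^(1/4) / (R/R_☉)^(1/2)
T = 5772 × (96.2)^(1/4) / √(1.20) = 5772 × 3.132 / 1.095 = 1.650×10^4 K.

1.65×10^4 K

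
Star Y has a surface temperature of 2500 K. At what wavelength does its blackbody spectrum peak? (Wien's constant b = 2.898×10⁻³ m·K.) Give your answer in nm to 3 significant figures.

1.16×10^3 nm

λ_max = b/T = 2.898×10⁻³ / 2500 = 1.16×10^-6 m = 1159 nm.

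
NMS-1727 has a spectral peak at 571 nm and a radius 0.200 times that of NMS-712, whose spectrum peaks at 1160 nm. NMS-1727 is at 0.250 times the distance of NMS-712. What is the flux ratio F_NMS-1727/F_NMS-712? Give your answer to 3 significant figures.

10.9

Wien's law: T_NMS-1727/T_NMS-712 = λ_NMS-712/λ_NMS-1727 = 1160/571 = 2.032.
L_NMS-1727/L_NMS-712 = (R_NMS-1727/R_NMS-712)²(T_NMS-1727/T_NMS-712)⁴ = (0.200)²(2.032)⁴ = 0.6813.
F_NMS-1727/F_NMS-712 = (L_NMS-1727/L_NMS-712)/(d_NMS-1727/d_NMS-712)² = 0.6813/(0.250)² = 10.90.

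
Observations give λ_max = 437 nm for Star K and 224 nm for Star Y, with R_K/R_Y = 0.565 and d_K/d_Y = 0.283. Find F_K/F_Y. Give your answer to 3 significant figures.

0.275

Wien's law: T_K/T_Y = λ_Y/λ_K = 224/437 = 0.5126.
L_K/L_Y = (R_K/R_Y)²(T_K/T_Y)⁴ = (0.565)²(0.5126)⁴ = 0.02204.
F_K/F_Y = (L_K/L_Y)/(d_K/d_Y)² = 0.02204/(0.283)² = 0.2752.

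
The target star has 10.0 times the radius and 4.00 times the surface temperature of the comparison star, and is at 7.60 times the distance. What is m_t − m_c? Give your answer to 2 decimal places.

L_t/L_c = (10.0)²(4.00)⁴ = 2.560×10^4.
F_t/F_c = (L_t/L_c)/(d_t/d_c)² = 2.560×10^4/57.76 = 443.2.
m_t − m_c = −2.5 log₁₀(443.2) = -6.62.

-6.62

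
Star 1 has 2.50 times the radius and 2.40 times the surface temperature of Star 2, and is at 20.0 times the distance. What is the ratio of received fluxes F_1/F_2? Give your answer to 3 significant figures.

0.518

L_1/L_2 = (R_1/R_2)²(T_1/T_2)⁴ = (2.50)² × (2.40)⁴ = 207.4.
F_1/F_2 = (L_1/L_2)/(d_1/d_2)² = 207.4 / (20.0)² = 0.5184.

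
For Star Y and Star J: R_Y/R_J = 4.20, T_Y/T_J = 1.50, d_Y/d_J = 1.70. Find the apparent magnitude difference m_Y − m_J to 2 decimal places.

-3.72

L_Y/L_J = (4.20)²(1.50)⁴ = 89.30.
F_Y/F_J = (L_Y/L_J)/(d_Y/d_J)² = 89.30/2.890 = 30.90.
m_Y − m_J = −2.5 log₁₀(30.90) = -3.72.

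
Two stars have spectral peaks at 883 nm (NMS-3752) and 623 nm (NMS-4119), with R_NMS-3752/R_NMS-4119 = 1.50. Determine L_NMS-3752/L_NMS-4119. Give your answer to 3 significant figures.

0.558

Wien's law gives T ∝ 1/λ_max, so T_NMS-3752/T_NMS-4119 = λ_NMS-4119/λ_NMS-3752 = 623/883 = 0.7055.
Then L ∝ R²T⁴ gives L_NMS-3752/L_NMS-4119 = (1.50)² × (0.7055)⁴ = 2.250 × 0.2478 = 0.5576.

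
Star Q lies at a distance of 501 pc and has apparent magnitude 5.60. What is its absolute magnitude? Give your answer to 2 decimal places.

-2.90

M = m − 5 log₁₀(d/10 pc) = 5.60 − 5 log₁₀(501/10)
  = 5.60 − 5 × 1.700 = 5.60 − 8.50 = -2.90.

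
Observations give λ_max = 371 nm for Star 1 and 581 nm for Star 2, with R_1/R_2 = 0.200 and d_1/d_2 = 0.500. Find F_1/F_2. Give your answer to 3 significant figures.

Wien's law: T_1/T_2 = λ_2/λ_1 = 581/371 = 1.566.
L_1/L_2 = (R_1/R_2)²(T_1/T_2)⁴ = (0.200)²(1.566)⁴ = 0.2406.
F_1/F_2 = (L_1/L_2)/(d_1/d_2)² = 0.2406/(0.500)² = 0.9623.

0.962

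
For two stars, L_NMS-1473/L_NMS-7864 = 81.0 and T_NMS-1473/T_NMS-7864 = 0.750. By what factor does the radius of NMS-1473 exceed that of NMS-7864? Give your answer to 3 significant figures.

L ∝ R²T⁴ gives R ∝ √L / T², so
R_NMS-1473/R_NMS-7864 = √(81.0) / (0.750)² = 9.000 / 0.5625 = 16.00.

16.0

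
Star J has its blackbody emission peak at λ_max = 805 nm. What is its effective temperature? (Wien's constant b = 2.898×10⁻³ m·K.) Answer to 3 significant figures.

3.60×10^3 K

T = b/λ_max = 2.898×10⁻³ / (805×10⁻⁹) = 3600 K.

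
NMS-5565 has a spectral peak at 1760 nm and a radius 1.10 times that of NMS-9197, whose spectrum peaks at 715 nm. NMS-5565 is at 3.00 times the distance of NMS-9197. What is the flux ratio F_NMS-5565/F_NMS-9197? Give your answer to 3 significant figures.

0.00366

Wien's law: T_NMS-5565/T_NMS-9197 = λ_NMS-9197/λ_NMS-5565 = 715/1760 = 0.4062.
L_NMS-5565/L_NMS-9197 = (R_NMS-5565/R_NMS-9197)²(T_NMS-5565/T_NMS-9197)⁴ = (1.10)²(0.4062)⁴ = 0.03296.
F_NMS-5565/F_NMS-9197 = (L_NMS-5565/L_NMS-9197)/(d_NMS-5565/d_NMS-9197)² = 0.03296/(3.00)² = 0.003662.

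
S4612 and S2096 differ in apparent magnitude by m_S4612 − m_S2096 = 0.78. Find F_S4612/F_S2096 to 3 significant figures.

0.488

F_S4612/F_S2096 = 10^(−(m_S4612 − m_S2096)/2.5) = 10^(-0.78/2.5) = 10^-0.312 = 0.4875.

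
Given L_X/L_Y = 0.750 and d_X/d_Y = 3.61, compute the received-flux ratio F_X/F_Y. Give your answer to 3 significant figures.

0.0576

F = L/(4πd²), so F_X/F_Y = (L_X/L_Y) / (d_X/d_Y)²
= 0.750 / (3.61)² = 0.750 / 13.03 = 0.05755.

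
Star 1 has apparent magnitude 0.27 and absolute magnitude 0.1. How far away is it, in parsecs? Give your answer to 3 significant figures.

m − M = 5 log₁₀(d/10 pc)
0.27 − (0.1) = 0.17 = 5 log₁₀(d/10)
d = 10 × 10^(0.17/5) = 10 × 10^0.034 = 10.81 pc.

10.8 pc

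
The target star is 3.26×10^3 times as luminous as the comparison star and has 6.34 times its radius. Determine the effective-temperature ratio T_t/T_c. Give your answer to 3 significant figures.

L ∝ R²T⁴ gives T ∝ (L/R²)^(1/4), so
T_t/T_c = (3.26×10^3 / 6.34²)^(1/4) = (81.10)^(1/4) = 3.001.

3.00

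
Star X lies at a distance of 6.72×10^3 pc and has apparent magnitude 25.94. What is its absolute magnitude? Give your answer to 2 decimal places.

M = m − 5 log₁₀(d/10 pc) = 25.94 − 5 log₁₀(6.72×10^3/10)
  = 25.94 − 5 × 2.827 = 25.94 − 14.14 = 11.80.

11.80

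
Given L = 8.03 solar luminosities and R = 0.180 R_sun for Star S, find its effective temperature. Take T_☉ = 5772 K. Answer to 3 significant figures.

2.29×10^4 K

T/T_☉ = (L/L_☉)^(1/4) / (R/R_☉)^(1/2)
T = 5772 × (8.03)^(1/4) / √(0.180) = 5772 × 1.683 / 0.4243 = 2.290×10^4 K.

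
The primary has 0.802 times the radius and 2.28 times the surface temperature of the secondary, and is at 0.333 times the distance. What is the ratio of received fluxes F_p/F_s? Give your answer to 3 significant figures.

157

L_p/L_s = (R_p/R_s)²(T_p/T_s)⁴ = (0.802)² × (2.28)⁴ = 17.38.
F_p/F_s = (L_p/L_s)/(d_p/d_s)² = 17.38 / (0.333)² = 156.7.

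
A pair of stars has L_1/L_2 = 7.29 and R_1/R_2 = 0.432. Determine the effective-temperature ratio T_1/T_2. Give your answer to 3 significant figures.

L ∝ R²T⁴ gives T ∝ (L/R²)^(1/4), so
T_1/T_2 = (7.29 / 0.432²)^(1/4) = (39.06)^(1/4) = 2.500.

2.50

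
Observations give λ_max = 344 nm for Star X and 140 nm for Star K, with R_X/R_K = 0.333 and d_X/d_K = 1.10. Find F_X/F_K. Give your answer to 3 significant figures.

0.00251

Wien's law: T_X/T_K = λ_K/λ_X = 140/344 = 0.4070.
L_X/L_K = (R_X/R_K)²(T_X/T_K)⁴ = (0.333)²(0.4070)⁴ = 0.003042.
F_X/F_K = (L_X/L_K)/(d_X/d_K)² = 0.003042/(1.10)² = 0.002514.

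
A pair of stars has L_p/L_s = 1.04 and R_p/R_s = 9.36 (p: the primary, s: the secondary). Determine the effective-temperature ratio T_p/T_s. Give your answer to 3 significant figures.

L ∝ R²T⁴ gives T ∝ (L/R²)^(1/4), so
T_p/T_s = (1.04 / 9.36²)^(1/4) = (0.01187)^(1/4) = 0.3301.

0.330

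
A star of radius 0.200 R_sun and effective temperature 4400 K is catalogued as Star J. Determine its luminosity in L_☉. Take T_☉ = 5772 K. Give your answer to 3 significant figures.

L/L_☉ = (R/R_☉)² (T/T_☉)⁴ = (0.200)² × (4400/5772)⁴
       = 0.04000 × (0.7623)⁴ = 0.04000 × 0.3377 = 0.01351.

0.0135 L_☉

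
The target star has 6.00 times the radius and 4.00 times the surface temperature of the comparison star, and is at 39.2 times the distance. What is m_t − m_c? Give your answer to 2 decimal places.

L_t/L_c = (6.00)²(4.00)⁴ = 9216.
F_t/F_c = (L_t/L_c)/(d_t/d_c)² = 9216/1537 = 5.998.
m_t − m_c = −2.5 log₁₀(5.998) = -1.94.

-1.94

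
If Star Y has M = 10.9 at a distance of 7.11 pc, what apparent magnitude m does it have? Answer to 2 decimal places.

m = M + 5 log₁₀(d/10 pc) = 10.9 + 5 log₁₀(7.11/10)
  = 10.9 + 5 × -0.148 = 10.9 + -0.74 = 10.16.

10.16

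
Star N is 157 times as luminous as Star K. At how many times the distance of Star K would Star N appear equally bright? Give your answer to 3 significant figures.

12.5

Equal flux requires L_N/d_N² = L_K/d_K², so d_N/d_K = √(L_N/L_K)
= √(157) = 12.53.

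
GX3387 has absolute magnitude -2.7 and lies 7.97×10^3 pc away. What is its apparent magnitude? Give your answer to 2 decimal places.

m = M + 5 log₁₀(d/10 pc) = -2.7 + 5 log₁₀(7.97×10^3/10)
  = -2.7 + 5 × 2.901 = -2.7 + 14.51 = 11.81.

11.81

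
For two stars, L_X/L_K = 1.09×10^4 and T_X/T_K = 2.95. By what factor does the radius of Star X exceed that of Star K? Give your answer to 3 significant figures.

L ∝ R²T⁴ gives R ∝ √L / T², so
R_X/R_K = √(1.09×10^4) / (2.95)² = 104.4 / 8.703 = 12.00.

12.0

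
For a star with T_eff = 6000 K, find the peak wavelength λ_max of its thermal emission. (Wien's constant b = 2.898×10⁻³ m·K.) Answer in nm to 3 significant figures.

λ_max = b/T = 2.898×10⁻³ / 6000 = 4.83×10^-7 m = 483.0 nm.

483 nm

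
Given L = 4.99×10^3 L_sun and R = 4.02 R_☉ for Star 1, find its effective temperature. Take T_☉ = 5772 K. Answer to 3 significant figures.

2.42×10^4 K

T/T_☉ = (L/L_☉)^(1/4) / (R/R_☉)^(1/2)
T = 5772 × (4.99×10^3)^(1/4) / √(4.02) = 5772 × 8.405 / 2.005 = 2.420×10^4 K.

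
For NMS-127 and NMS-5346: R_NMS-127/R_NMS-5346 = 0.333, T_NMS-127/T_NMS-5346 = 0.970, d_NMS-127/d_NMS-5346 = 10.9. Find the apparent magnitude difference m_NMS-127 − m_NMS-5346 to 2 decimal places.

7.71

L_NMS-127/L_NMS-5346 = (0.333)²(0.970)⁴ = 0.09817.
F_NMS-127/F_NMS-5346 = (L_NMS-127/L_NMS-5346)/(d_NMS-127/d_NMS-5346)² = 0.09817/118.8 = 8.263×10^-4.
m_NMS-127 − m_NMS-5346 = −2.5 log₁₀(8.263×10^-4) = 7.71.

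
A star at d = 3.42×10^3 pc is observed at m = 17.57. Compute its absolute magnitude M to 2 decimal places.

M = m − 5 log₁₀(d/10 pc) = 17.57 − 5 log₁₀(3.42×10^3/10)
  = 17.57 − 5 × 2.534 = 17.57 − 12.67 = 4.90.

4.90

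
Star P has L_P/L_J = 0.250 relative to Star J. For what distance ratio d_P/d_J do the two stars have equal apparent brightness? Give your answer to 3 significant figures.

Equal flux requires L_P/d_P² = L_J/d_J², so d_P/d_J = √(L_P/L_J)
= √(0.250) = 0.5000.

0.500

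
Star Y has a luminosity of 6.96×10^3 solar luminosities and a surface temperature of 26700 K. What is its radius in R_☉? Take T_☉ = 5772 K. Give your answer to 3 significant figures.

3.90 R_☉

R/R_☉ = √(L/L_☉) / (T/T_☉)² = √(6.96×10^3) / (4.626)²
       = 83.43 / 21.40 = 3.899.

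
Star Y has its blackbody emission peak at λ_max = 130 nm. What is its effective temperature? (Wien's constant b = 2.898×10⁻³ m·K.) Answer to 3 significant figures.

T = b/λ_max = 2.898×10⁻³ / (130×10⁻⁹) = 2.229×10^4 K.

2.23×10^4 K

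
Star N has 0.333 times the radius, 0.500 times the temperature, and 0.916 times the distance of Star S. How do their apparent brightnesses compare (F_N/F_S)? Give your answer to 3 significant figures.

0.00826

L_N/L_S = (R_N/R_S)²(T_N/T_S)⁴ = (0.333)² × (0.500)⁴ = 0.006931.
F_N/F_S = (L_N/L_S)/(d_N/d_S)² = 0.006931 / (0.916)² = 0.008260.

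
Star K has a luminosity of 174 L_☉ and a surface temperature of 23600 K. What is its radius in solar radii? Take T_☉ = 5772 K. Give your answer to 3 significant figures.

0.789 solar radii

R/R_☉ = √(L/L_☉) / (T/T_☉)² = √(174) / (4.089)²
       = 13.19 / 16.72 = 0.7890.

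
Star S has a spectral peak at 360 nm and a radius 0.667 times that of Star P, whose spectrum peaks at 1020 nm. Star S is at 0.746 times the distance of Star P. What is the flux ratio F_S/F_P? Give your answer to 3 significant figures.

51.5

Wien's law: T_S/T_P = λ_P/λ_S = 1020/360 = 2.833.
L_S/L_P = (R_S/R_P)²(T_S/T_P)⁴ = (0.667)²(2.833)⁴ = 28.67.
F_S/F_P = (L_S/L_P)/(d_S/d_P)² = 28.67/(0.746)² = 51.52.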